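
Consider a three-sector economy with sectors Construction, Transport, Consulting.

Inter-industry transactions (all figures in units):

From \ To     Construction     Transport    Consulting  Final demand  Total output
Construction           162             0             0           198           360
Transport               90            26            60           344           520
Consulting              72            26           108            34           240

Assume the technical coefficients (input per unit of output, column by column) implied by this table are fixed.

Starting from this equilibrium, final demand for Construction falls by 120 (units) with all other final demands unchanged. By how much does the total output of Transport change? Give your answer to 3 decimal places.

Technical coefficients a_ij = z_ij / X_j:
  a_11 = 162/360 = 0.45, a_21 = 90/360 = 0.25, a_31 = 72/360 = 0.20
  a_12 = 0/520 = 0.00, a_22 = 26/520 = 0.05, a_32 = 26/520 = 0.05
  a_13 = 0/240 = 0.00, a_23 = 60/240 = 0.25, a_33 = 108/240 = 0.45
I − A =
  [   0.55     0.00     0.00]
  [  -0.25     0.95    -0.25]
  [  -0.20    -0.05     0.55]
Cofactors of I−A, C_ij = (−1)^(i+j)·(minor ij) (rows/columns in the sector order above):
  C_11 = (0.95)(0.55) − (-0.25)(-0.05) = 0.5100
  C_12 = −[(-0.25)(0.55) − (-0.25)(-0.20)] = 0.1875
  C_13 = (-0.25)(-0.05) − (0.95)(-0.20) = 0.2025
  C_21 = −[(0.00)(0.55) − (0.00)(-0.05)] = 0.0000
  C_22 = (0.55)(0.55) − (0.00)(-0.20) = 0.3025
  C_23 = −[(0.55)(-0.05) − (0.00)(-0.20)] = 0.0275
  C_31 = (0.00)(-0.25) − (0.00)(0.95) = 0.0000
  C_32 = −[(0.55)(-0.25) − (0.00)(-0.25)] = 0.1375
  C_33 = (0.55)(0.95) − (0.00)(-0.25) = 0.5225
det(I−A) = Σ_j (I−A)_1j·C_1j = (0.55)(0.5100) + (0.00)(0.1875) + (0.00)(0.2025) = 0.2805
adj(I−A) = Cᵀ =
  [ 0.5100   0.0000   0.0000]
  [ 0.1875   0.3025   0.1375]
  [ 0.2025   0.0275   0.5225]
(I − A)⁻¹ = adj(I−A) / det(I−A) ≈
  [   1.8182     0.0000     0.0000]
  [   0.6684     1.0784     0.4902]
  [   0.7219     0.0980     1.8627]
Δx = (I − A)⁻¹ Δd with Δd having -120 in the Construction component and 0 elsewhere.
So Δx_2 = L_21 · (-120), where L_21 = adj(I−A)_21 / det(I−A) = 0.1875 / 0.2805.
Δx_2 = 0.1875 × (-120) / 0.2805 = -22.50 / 0.2805 ≈ -80.214.

Δx_2 = -80.214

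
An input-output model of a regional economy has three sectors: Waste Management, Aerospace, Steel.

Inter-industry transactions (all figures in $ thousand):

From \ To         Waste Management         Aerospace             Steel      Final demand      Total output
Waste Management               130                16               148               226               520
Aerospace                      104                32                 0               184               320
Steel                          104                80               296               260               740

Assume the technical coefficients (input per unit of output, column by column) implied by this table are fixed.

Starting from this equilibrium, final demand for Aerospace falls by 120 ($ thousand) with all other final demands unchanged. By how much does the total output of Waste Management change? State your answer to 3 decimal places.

Technical coefficients a_ij = z_ij / X_j:
  a_WW = 130/520 = 0.25, a_AW = 104/520 = 0.20, a_SW = 104/520 = 0.20
  a_WA = 16/320 = 0.05, a_AA = 32/320 = 0.10, a_SA = 80/320 = 0.25
  a_WS = 148/740 = 0.20, a_AS = 0/740 = 0.00, a_SS = 296/740 = 0.40
I − A =
  [   0.75    -0.05    -0.20]
  [  -0.20     0.90     0.00]
  [  -0.20    -0.25     0.60]
Cofactors of I−A, C_ij = (−1)^(i+j)·(minor ij) (rows/columns in the sector order above):
  C_11 = (0.90)(0.60) − (0.00)(-0.25) = 0.5400
  C_12 = −[(-0.20)(0.60) − (0.00)(-0.20)] = 0.1200
  C_13 = (-0.20)(-0.25) − (0.90)(-0.20) = 0.2300
  C_21 = −[(-0.05)(0.60) − (-0.20)(-0.25)] = 0.0800
  C_22 = (0.75)(0.60) − (-0.20)(-0.20) = 0.4100
  C_23 = −[(0.75)(-0.25) − (-0.05)(-0.20)] = 0.1975
  C_31 = (-0.05)(0.00) − (-0.20)(0.90) = 0.1800
  C_32 = −[(0.75)(0.00) − (-0.20)(-0.20)] = 0.0400
  C_33 = (0.75)(0.90) − (-0.05)(-0.20) = 0.6650
det(I−A) = Σ_j (I−A)_1j·C_1j = (0.75)(0.5400) + (-0.05)(0.1200) + (-0.20)(0.2300) = 0.3530
adj(I−A) = Cᵀ =
  [ 0.5400   0.0800   0.1800]
  [ 0.1200   0.4100   0.0400]
  [ 0.2300   0.1975   0.6650]
(I − A)⁻¹ = adj(I−A) / det(I−A) ≈
  [   1.5297     0.2266     0.5099]
  [   0.3399     1.1615     0.1133]
  [   0.6516     0.5595     1.8839]
Δx = (I − A)⁻¹ Δd with Δd having -120 in the Aerospace component and 0 elsewhere.
So Δx_W = L_WA · (-120), where L_WA = adj(I−A)_WA / det(I−A) = 0.0800 / 0.3530.
Δx_W = 0.0800 × (-120) / 0.3530 = -9.60 / 0.3530 ≈ -27.195.

Δx_W = -27.195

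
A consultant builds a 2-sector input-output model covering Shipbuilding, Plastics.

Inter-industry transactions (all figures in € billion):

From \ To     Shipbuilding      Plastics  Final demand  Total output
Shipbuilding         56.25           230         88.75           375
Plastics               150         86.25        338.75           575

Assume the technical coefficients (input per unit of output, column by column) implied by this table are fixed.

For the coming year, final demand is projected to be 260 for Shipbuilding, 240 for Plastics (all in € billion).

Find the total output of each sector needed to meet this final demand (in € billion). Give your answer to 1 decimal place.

x_1 = 563.6, x_2 = 547.6

Technical coefficients a_ij = z_ij / X_j:
  a_11 = 56.25/375 = 0.15, a_21 = 150/375 = 0.40
  a_12 = 230/575 = 0.40, a_22 = 86.25/575 = 0.15
I − A =
  [   0.85    -0.40]
  [  -0.40     0.85]
det(I−A) = (0.85)(0.85) − (-0.40)(-0.40) = 0.5625
adj(I−A) = [[0.85, 0.40], [0.40, 0.85]]
(I − A)⁻¹ = adj(I−A) / det(I−A) ≈
  [   1.5111     0.7111]
  [   0.7111     1.5111]
x = (I − A)⁻¹ d = adj(I−A)·d / det(I−A), with det(I−A) = 0.5625:
  x_1 = (0.85·260 + 0.40·240) / 0.5625 = 317.00 / 0.5625 ≈ 563.6
  x_2 = (0.40·260 + 0.85·240) / 0.5625 = 308.00 / 0.5625 ≈ 547.6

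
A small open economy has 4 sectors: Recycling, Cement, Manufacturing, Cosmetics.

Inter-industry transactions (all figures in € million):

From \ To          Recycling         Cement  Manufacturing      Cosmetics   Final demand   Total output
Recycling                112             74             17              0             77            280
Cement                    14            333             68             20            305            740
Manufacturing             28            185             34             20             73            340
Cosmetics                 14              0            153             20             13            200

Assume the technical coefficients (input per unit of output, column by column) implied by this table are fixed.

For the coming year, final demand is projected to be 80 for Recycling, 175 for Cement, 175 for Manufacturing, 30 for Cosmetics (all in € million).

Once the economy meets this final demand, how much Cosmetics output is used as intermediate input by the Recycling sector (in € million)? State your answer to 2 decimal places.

Technical coefficients a_ij = z_ij / X_j:
  a_11 = 112/280 = 0.40, a_21 = 14/280 = 0.05, a_31 = 28/280 = 0.10, a_41 = 14/280 = 0.05
  a_12 = 74/740 = 0.10, a_22 = 333/740 = 0.45, a_32 = 185/740 = 0.25, a_42 = 0/740 = 0.00
  a_13 = 17/340 = 0.05, a_23 = 68/340 = 0.20, a_33 = 34/340 = 0.10, a_43 = 153/340 = 0.45
  a_14 = 0/200 = 0.00, a_24 = 20/200 = 0.10, a_34 = 20/200 = 0.10, a_44 = 20/200 = 0.10
I − A =
  [   0.60    -0.10    -0.05     0.00]
  [  -0.05     0.55    -0.20    -0.10]
  [  -0.10    -0.25     0.90    -0.10]
  [  -0.05     0.00    -0.45     0.90]
Compute the cofactors C_ij = (−1)^(i+j)·(3×3 minor ij) of I−A; the adjugate is their transpose:
adj(I−A) = Cᵀ =
  [ 0.364500   0.087750   0.047250   0.015000]
  [ 0.066250   0.454250   0.137500   0.065750]
  [ 0.064750   0.144500   0.292000   0.048500]
  [ 0.052625   0.077125   0.148625   0.257125]
det(I−A) = Σ_j (I−A)_1j·C_1j = (0.60)(0.364500) + (-0.10)(0.066250) + (-0.05)(0.064750) + (0.00)(0.052625) = 0.2088375
(I − A)⁻¹ = adj(I−A) / det(I−A) ≈
  [   1.7454     0.4202     0.2263     0.0718]
  [   0.3172     2.1751     0.6584     0.3148]
  [   0.3100     0.6919     1.3982     0.2322]
  [   0.2520     0.3693     0.7117     1.2312]
First solve x = (I − A)⁻¹ d = adj(I−A)·d / det(I−A); in particular x_1 = (0.364500·80 + 0.087750·175 + 0.047250·175 + 0.015000·30) / 0.2088375 = 53.235 / 0.2088375 ≈ 254.9111.
Intermediate flow from 4 to 1: z_41 = a_41 · x_1 = 0.05 × 53.235 / 0.2088375 = 2.66175 / 0.2088375 ≈ 12.75.

z_41 = 12.75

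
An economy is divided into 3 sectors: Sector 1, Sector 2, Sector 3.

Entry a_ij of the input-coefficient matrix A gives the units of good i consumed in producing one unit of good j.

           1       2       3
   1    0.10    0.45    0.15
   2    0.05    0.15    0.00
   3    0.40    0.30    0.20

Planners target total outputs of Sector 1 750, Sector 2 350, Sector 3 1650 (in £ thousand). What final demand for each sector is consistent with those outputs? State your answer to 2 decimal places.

d_1 = 270.00, d_2 = 260.00, d_3 = 915.00

I − A =
  [   0.90    -0.45    -0.15]
  [  -0.05     0.85     0.00]
  [  -0.40    -0.30     0.80]
d = (I − A) x:
  d_1 = (+0.90)·750 + (-0.45)·350 + (-0.15)·1650 = 270.00
  d_2 = (-0.05)·750 + (+0.85)·350 + (+0.00)·1650 = 260.00
  d_3 = (-0.40)·750 + (-0.30)·350 + (+0.80)·1650 = 915.00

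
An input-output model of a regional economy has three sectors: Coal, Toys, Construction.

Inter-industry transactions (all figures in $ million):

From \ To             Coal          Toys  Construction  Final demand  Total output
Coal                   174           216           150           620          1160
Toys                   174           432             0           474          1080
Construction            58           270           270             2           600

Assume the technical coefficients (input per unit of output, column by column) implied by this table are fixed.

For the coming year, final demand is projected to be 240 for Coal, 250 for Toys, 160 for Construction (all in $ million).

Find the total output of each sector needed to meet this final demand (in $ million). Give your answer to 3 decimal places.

Technical coefficients a_ij = z_ij / X_j:
  a_11 = 174/1160 = 0.15, a_21 = 174/1160 = 0.15, a_31 = 58/1160 = 0.05
  a_12 = 216/1080 = 0.20, a_22 = 432/1080 = 0.40, a_32 = 270/1080 = 0.25
  a_13 = 150/600 = 0.25, a_23 = 0/600 = 0.00, a_33 = 270/600 = 0.45
I − A =
  [   0.85    -0.20    -0.25]
  [  -0.15     0.60     0.00]
  [  -0.05    -0.25     0.55]
Cofactors of I−A, C_ij = (−1)^(i+j)·(minor ij) (rows/columns in the sector order above):
  C_11 = (0.60)(0.55) − (0.00)(-0.25) = 0.3300
  C_12 = −[(-0.15)(0.55) − (0.00)(-0.05)] = 0.0825
  C_13 = (-0.15)(-0.25) − (0.60)(-0.05) = 0.0675
  C_21 = −[(-0.20)(0.55) − (-0.25)(-0.25)] = 0.1725
  C_22 = (0.85)(0.55) − (-0.25)(-0.05) = 0.4550
  C_23 = −[(0.85)(-0.25) − (-0.20)(-0.05)] = 0.2225
  C_31 = (-0.20)(0.00) − (-0.25)(0.60) = 0.1500
  C_32 = −[(0.85)(0.00) − (-0.25)(-0.15)] = 0.0375
  C_33 = (0.85)(0.60) − (-0.20)(-0.15) = 0.4800
det(I−A) = Σ_j (I−A)_1j·C_1j = (0.85)(0.3300) + (-0.20)(0.0825) + (-0.25)(0.0675) = 0.247125
adj(I−A) = Cᵀ =
  [ 0.3300   0.1725   0.1500]
  [ 0.0825   0.4550   0.0375]
  [ 0.0675   0.2225   0.4800]
(I − A)⁻¹ = adj(I−A) / det(I−A) ≈
  [   1.3354     0.6980     0.6070]
  [   0.3338     1.8412     0.1517]
  [   0.2731     0.9004     1.9423]
x = (I − A)⁻¹ d = adj(I−A)·d / det(I−A), with det(I−A) = 0.247125:
  x_1 = (0.3300·240 + 0.1725·250 + 0.1500·160) / 0.247125 = 146.325 / 0.247125 ≈ 592.109
  x_2 = (0.0825·240 + 0.4550·250 + 0.0375·160) / 0.247125 = 139.55 / 0.247125 ≈ 564.694
  x_3 = (0.0675·240 + 0.2225·250 + 0.4800·160) / 0.247125 = 148.625 / 0.247125 ≈ 601.416

x_1 = 592.109, x_2 = 564.694, x_3 = 601.416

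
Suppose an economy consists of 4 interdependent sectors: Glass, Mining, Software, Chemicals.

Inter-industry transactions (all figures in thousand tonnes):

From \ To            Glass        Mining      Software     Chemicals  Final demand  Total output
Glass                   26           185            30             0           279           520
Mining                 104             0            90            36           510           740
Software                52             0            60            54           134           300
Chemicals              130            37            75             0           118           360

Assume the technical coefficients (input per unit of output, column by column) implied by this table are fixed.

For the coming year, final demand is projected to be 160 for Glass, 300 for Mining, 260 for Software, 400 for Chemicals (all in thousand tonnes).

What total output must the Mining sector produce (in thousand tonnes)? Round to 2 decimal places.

Technical coefficients a_ij = z_ij / X_j:
  a_GG = 26/520 = 0.05, a_MG = 104/520 = 0.20, a_SG = 52/520 = 0.10, a_CG = 130/520 = 0.25
  a_GM = 185/740 = 0.25, a_MM = 0/740 = 0.00, a_SM = 0/740 = 0.00, a_CM = 37/740 = 0.05
  a_GS = 30/300 = 0.10, a_MS = 90/300 = 0.30, a_SS = 60/300 = 0.20, a_CS = 75/300 = 0.25
  a_GC = 0/360 = 0.00, a_MC = 36/360 = 0.10, a_SC = 54/360 = 0.15, a_CC = 0/360 = 0.00
I − A =
  [   0.95    -0.25    -0.10     0.00]
  [  -0.20     1.00    -0.30    -0.10]
  [  -0.10     0.00     0.80    -0.15]
  [  -0.25    -0.05    -0.25     1.00]
Compute the cofactors C_ij = (−1)^(i+j)·(3×3 minor ij) of I−A; the adjugate is their transpose:
adj(I−A) = Cᵀ =
  [ 0.756250   0.191375   0.180750   0.046250]
  [ 0.216250   0.710625   0.331250   0.120750]
  [ 0.138500   0.041500   0.889000   0.137500]
  [ 0.234500   0.093750   0.284000   0.702500]
det(I−A) = Σ_j (I−A)_1j·C_1j = (0.95)(0.756250) + (-0.25)(0.216250) + (-0.10)(0.138500) + (0.00)(0.234500) = 0.650525
(I − A)⁻¹ = adj(I−A) / det(I−A) ≈
  [   1.1625     0.2942     0.2779     0.0711]
  [   0.3324     1.0924     0.5092     0.1856]
  [   0.2129     0.0638     1.3666     0.2114]
  [   0.3605     0.1441     0.4366     1.0799]
x = (I − A)⁻¹ d = adj(I−A)·d / det(I−A), with det(I−A) = 0.650525:
  x_G = (0.756250·160 + 0.191375·300 + 0.180750·260 + 0.046250·400) / 0.650525 = 243.9075 / 0.650525 ≈ 374.94
  x_M = (0.216250·160 + 0.710625·300 + 0.331250·260 + 0.120750·400) / 0.650525 = 382.2125 / 0.650525 ≈ 587.54
  x_S = (0.138500·160 + 0.041500·300 + 0.889000·260 + 0.137500·400) / 0.650525 = 320.75 / 0.650525 ≈ 493.06
  x_C = (0.234500·160 + 0.093750·300 + 0.284000·260 + 0.702500·400) / 0.650525 = 420.485 / 0.650525 ≈ 646.38

x_M = 587.54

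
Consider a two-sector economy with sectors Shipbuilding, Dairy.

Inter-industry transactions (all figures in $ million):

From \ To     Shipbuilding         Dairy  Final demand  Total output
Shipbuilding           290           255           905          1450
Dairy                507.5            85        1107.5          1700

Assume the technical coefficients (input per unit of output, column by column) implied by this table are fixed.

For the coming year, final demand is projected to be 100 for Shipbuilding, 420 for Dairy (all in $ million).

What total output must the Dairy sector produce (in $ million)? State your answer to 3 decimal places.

Technical coefficients a_ij = z_ij / X_j:
  a_SS = 290/1450 = 0.20, a_DS = 507.5/1450 = 0.35
  a_SD = 255/1700 = 0.15, a_DD = 85/1700 = 0.05
I − A =
  [   0.80    -0.15]
  [  -0.35     0.95]
det(I−A) = (0.80)(0.95) − (-0.15)(-0.35) = 0.7075
adj(I−A) = [[0.95, 0.15], [0.35, 0.80]]
(I − A)⁻¹ = adj(I−A) / det(I−A) ≈
  [   1.3428     0.2120]
  [   0.4947     1.1307]
x = (I − A)⁻¹ d = adj(I−A)·d / det(I−A), with det(I−A) = 0.7075:
  x_S = (0.95·100 + 0.15·420) / 0.7075 = 158.00 / 0.7075 ≈ 223.322
  x_D = (0.35·100 + 0.80·420) / 0.7075 = 371.00 / 0.7075 ≈ 524.382

x_D = 524.382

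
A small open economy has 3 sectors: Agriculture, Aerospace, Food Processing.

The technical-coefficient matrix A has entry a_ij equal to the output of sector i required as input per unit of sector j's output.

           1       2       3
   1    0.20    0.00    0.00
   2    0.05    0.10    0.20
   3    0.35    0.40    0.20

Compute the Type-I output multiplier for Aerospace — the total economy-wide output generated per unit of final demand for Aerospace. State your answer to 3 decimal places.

m_2 = 1.875

I − A =
  [   0.80     0.00     0.00]
  [  -0.05     0.90    -0.20]
  [  -0.35    -0.40     0.80]
Cofactors of I−A, C_ij = (−1)^(i+j)·(minor ij) (rows/columns in the sector order above):
  C_11 = (0.90)(0.80) − (-0.20)(-0.40) = 0.6400
  C_12 = −[(-0.05)(0.80) − (-0.20)(-0.35)] = 0.1100
  C_13 = (-0.05)(-0.40) − (0.90)(-0.35) = 0.3350
  C_21 = −[(0.00)(0.80) − (0.00)(-0.40)] = 0.0000
  C_22 = (0.80)(0.80) − (0.00)(-0.35) = 0.6400
  C_23 = −[(0.80)(-0.40) − (0.00)(-0.35)] = 0.3200
  C_31 = (0.00)(-0.20) − (0.00)(0.90) = 0.0000
  C_32 = −[(0.80)(-0.20) − (0.00)(-0.05)] = 0.1600
  C_33 = (0.80)(0.90) − (0.00)(-0.05) = 0.7200
det(I−A) = Σ_j (I−A)_1j·C_1j = (0.80)(0.6400) + (0.00)(0.1100) + (0.00)(0.3350) = 0.5120
adj(I−A) = Cᵀ =
  [ 0.6400   0.0000   0.0000]
  [ 0.1100   0.6400   0.1600]
  [ 0.3350   0.3200   0.7200]
(I − A)⁻¹ = adj(I−A) / det(I−A) ≈
  [   1.2500     0.0000     0.0000]
  [   0.2148     1.2500     0.3125]
  [   0.6543     0.6250     1.4063]
The output multiplier for sector j is the column-j sum of the Leontief inverse (I − A)⁻¹ = adj(I−A) / det(I−A).
Column 2 of adj(I−A): (0.0000, 0.6400, 0.3200); det(I−A) = 0.5120.
m_2 = (0.0000 + 0.6400 + 0.3200) / 0.5120 = 0.96 / 0.5120 = 1.875.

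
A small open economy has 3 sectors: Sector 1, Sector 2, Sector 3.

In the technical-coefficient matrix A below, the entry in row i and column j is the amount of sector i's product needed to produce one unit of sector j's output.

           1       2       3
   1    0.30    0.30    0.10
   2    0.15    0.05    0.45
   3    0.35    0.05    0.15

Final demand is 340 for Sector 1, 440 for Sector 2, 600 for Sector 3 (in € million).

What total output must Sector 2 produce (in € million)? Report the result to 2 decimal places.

I − A =
  [   0.70    -0.30    -0.10]
  [  -0.15     0.95    -0.45]
  [  -0.35    -0.05     0.85]
Cofactors of I−A, C_ij = (−1)^(i+j)·(minor ij) (rows/columns in the sector order above):
  C_11 = (0.95)(0.85) − (-0.45)(-0.05) = 0.7850
  C_12 = −[(-0.15)(0.85) − (-0.45)(-0.35)] = 0.2850
  C_13 = (-0.15)(-0.05) − (0.95)(-0.35) = 0.3400
  C_21 = −[(-0.30)(0.85) − (-0.10)(-0.05)] = 0.2600
  C_22 = (0.70)(0.85) − (-0.10)(-0.35) = 0.5600
  C_23 = −[(0.70)(-0.05) − (-0.30)(-0.35)] = 0.1400
  C_31 = (-0.30)(-0.45) − (-0.10)(0.95) = 0.2300
  C_32 = −[(0.70)(-0.45) − (-0.10)(-0.15)] = 0.3300
  C_33 = (0.70)(0.95) − (-0.30)(-0.15) = 0.6200
det(I−A) = Σ_j (I−A)_1j·C_1j = (0.70)(0.7850) + (-0.30)(0.2850) + (-0.10)(0.3400) = 0.4300
adj(I−A) = Cᵀ =
  [ 0.7850   0.2600   0.2300]
  [ 0.2850   0.5600   0.3300]
  [ 0.3400   0.1400   0.6200]
(I − A)⁻¹ = adj(I−A) / det(I−A) ≈
  [   1.8256     0.6047     0.5349]
  [   0.6628     1.3023     0.7674]
  [   0.7907     0.3256     1.4419]
x = (I − A)⁻¹ d = adj(I−A)·d / det(I−A), with det(I−A) = 0.4300:
  x_1 = (0.7850·340 + 0.2600·440 + 0.2300·600) / 0.4300 = 519.30 / 0.4300 ≈ 1207.67
  x_2 = (0.2850·340 + 0.5600·440 + 0.3300·600) / 0.4300 = 541.30 / 0.4300 ≈ 1258.84
  x_3 = (0.3400·340 + 0.1400·440 + 0.6200·600) / 0.4300 = 549.20 / 0.4300 ≈ 1277.21

x_2 = 1258.84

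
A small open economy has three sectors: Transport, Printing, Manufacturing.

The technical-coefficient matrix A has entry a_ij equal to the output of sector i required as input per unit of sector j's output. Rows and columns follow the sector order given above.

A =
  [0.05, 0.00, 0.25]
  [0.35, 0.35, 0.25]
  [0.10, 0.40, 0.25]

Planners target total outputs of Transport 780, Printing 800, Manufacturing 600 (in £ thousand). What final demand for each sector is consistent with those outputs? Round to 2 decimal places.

I − A =
  [   0.95     0.00    -0.25]
  [  -0.35     0.65    -0.25]
  [  -0.10    -0.40     0.75]
d = (I − A) x:
  d_T = (+0.95)·780 + (+0.00)·800 + (-0.25)·600 = 591.00
  d_P = (-0.35)·780 + (+0.65)·800 + (-0.25)·600 = 97.00
  d_M = (-0.10)·780 + (-0.40)·800 + (+0.75)·600 = 52.00

d_T = 591.00, d_P = 97.00, d_M = 52.00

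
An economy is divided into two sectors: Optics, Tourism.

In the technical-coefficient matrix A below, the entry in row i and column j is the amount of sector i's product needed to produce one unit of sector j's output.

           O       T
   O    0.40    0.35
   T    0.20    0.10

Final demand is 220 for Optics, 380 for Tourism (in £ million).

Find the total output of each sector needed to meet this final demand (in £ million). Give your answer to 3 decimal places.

x_O = 704.255, x_T = 578.723

I − A =
  [   0.60    -0.35]
  [  -0.20     0.90]
det(I−A) = (0.60)(0.90) − (-0.35)(-0.20) = 0.4700
adj(I−A) = [[0.90, 0.35], [0.20, 0.60]]
(I − A)⁻¹ = adj(I−A) / det(I−A) ≈
  [   1.9149     0.7447]
  [   0.4255     1.2766]
x = (I − A)⁻¹ d = adj(I−A)·d / det(I−A), with det(I−A) = 0.4700:
  x_O = (0.90·220 + 0.35·380) / 0.4700 = 331.00 / 0.4700 ≈ 704.255
  x_T = (0.20·220 + 0.60·380) / 0.4700 = 272.00 / 0.4700 ≈ 578.723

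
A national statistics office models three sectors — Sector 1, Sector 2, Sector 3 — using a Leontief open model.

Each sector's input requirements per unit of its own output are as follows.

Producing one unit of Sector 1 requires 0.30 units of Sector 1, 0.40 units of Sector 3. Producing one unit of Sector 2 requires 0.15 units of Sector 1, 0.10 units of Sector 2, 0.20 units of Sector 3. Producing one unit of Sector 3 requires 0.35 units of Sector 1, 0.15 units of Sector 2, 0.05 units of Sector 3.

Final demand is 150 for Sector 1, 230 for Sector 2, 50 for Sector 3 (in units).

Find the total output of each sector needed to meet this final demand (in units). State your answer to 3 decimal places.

I − A =
  [   0.70    -0.15    -0.35]
  [   0.00     0.90    -0.15]
  [  -0.40    -0.20     0.95]
Cofactors of I−A, C_ij = (−1)^(i+j)·(minor ij) (rows/columns in the sector order above):
  C_11 = (0.90)(0.95) − (-0.15)(-0.20) = 0.8250
  C_12 = −[(0.00)(0.95) − (-0.15)(-0.40)] = 0.0600
  C_13 = (0.00)(-0.20) − (0.90)(-0.40) = 0.3600
  C_21 = −[(-0.15)(0.95) − (-0.35)(-0.20)] = 0.2125
  C_22 = (0.70)(0.95) − (-0.35)(-0.40) = 0.5250
  C_23 = −[(0.70)(-0.20) − (-0.15)(-0.40)] = 0.2000
  C_31 = (-0.15)(-0.15) − (-0.35)(0.90) = 0.3375
  C_32 = −[(0.70)(-0.15) − (-0.35)(0.00)] = 0.1050
  C_33 = (0.70)(0.90) − (-0.15)(0.00) = 0.6300
det(I−A) = Σ_j (I−A)_1j·C_1j = (0.70)(0.8250) + (-0.15)(0.0600) + (-0.35)(0.3600) = 0.4425
adj(I−A) = Cᵀ =
  [ 0.8250   0.2125   0.3375]
  [ 0.0600   0.5250   0.1050]
  [ 0.3600   0.2000   0.6300]
(I − A)⁻¹ = adj(I−A) / det(I−A) ≈
  [   1.8644     0.4802     0.7627]
  [   0.1356     1.1864     0.2373]
  [   0.8136     0.4520     1.4237]
x = (I − A)⁻¹ d = adj(I−A)·d / det(I−A), with det(I−A) = 0.4425:
  x_1 = (0.8250·150 + 0.2125·230 + 0.3375·50) / 0.4425 = 189.50 / 0.4425 ≈ 428.249
  x_2 = (0.0600·150 + 0.5250·230 + 0.1050·50) / 0.4425 = 135.00 / 0.4425 ≈ 305.085
  x_3 = (0.3600·150 + 0.2000·230 + 0.6300·50) / 0.4425 = 131.50 / 0.4425 ≈ 297.175

x_1 = 428.249, x_2 = 305.085, x_3 = 297.175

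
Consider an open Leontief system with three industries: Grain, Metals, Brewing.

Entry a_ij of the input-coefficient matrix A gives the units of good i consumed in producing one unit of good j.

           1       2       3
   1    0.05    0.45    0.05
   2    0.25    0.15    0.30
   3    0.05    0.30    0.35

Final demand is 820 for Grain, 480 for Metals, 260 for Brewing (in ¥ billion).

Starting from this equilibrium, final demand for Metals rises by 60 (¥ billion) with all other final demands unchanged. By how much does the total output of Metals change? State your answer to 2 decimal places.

Δx_2 = 104.35

I − A =
  [   0.95    -0.45    -0.05]
  [  -0.25     0.85    -0.30]
  [  -0.05    -0.30     0.65]
Cofactors of I−A, C_ij = (−1)^(i+j)·(minor ij) (rows/columns in the sector order above):
  C_11 = (0.85)(0.65) − (-0.30)(-0.30) = 0.4625
  C_12 = −[(-0.25)(0.65) − (-0.30)(-0.05)] = 0.1775
  C_13 = (-0.25)(-0.30) − (0.85)(-0.05) = 0.1175
  C_21 = −[(-0.45)(0.65) − (-0.05)(-0.30)] = 0.3075
  C_22 = (0.95)(0.65) − (-0.05)(-0.05) = 0.6150
  C_23 = −[(0.95)(-0.30) − (-0.45)(-0.05)] = 0.3075
  C_31 = (-0.45)(-0.30) − (-0.05)(0.85) = 0.1775
  C_32 = −[(0.95)(-0.30) − (-0.05)(-0.25)] = 0.2975
  C_33 = (0.95)(0.85) − (-0.45)(-0.25) = 0.6950
det(I−A) = Σ_j (I−A)_1j·C_1j = (0.95)(0.4625) + (-0.45)(0.1775) + (-0.05)(0.1175) = 0.353625
adj(I−A) = Cᵀ =
  [ 0.4625   0.3075   0.1775]
  [ 0.1775   0.6150   0.2975]
  [ 0.1175   0.3075   0.6950]
(I − A)⁻¹ = adj(I−A) / det(I−A) ≈
  [   1.3079     0.8696     0.5019]
  [   0.5019     1.7391     0.8413]
  [   0.3323     0.8696     1.9654]
Δx = (I − A)⁻¹ Δd with Δd having +60 in the Metals component and 0 elsewhere.
So Δx_2 = L_22 · (+60), where L_22 = adj(I−A)_22 / det(I−A) = 0.6150 / 0.353625.
Δx_2 = 0.6150 × (+60) / 0.353625 = 36.90 / 0.353625 ≈ 104.35.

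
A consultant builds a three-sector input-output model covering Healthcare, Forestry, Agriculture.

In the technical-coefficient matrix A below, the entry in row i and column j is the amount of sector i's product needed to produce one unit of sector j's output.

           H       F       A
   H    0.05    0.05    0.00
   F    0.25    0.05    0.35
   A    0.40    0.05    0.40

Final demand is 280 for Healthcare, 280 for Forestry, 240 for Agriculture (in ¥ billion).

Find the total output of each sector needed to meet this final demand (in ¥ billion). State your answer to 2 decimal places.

x_H = 327.80, x_F = 628.17, x_A = 670.88

I − A =
  [   0.95    -0.05     0.00]
  [  -0.25     0.95    -0.35]
  [  -0.40    -0.05     0.60]
Cofactors of I−A, C_ij = (−1)^(i+j)·(minor ij) (rows/columns in the sector order above):
  C_11 = (0.95)(0.60) − (-0.35)(-0.05) = 0.5525
  C_12 = −[(-0.25)(0.60) − (-0.35)(-0.40)] = 0.2900
  C_13 = (-0.25)(-0.05) − (0.95)(-0.40) = 0.3925
  C_21 = −[(-0.05)(0.60) − (0.00)(-0.05)] = 0.0300
  C_22 = (0.95)(0.60) − (0.00)(-0.40) = 0.5700
  C_23 = −[(0.95)(-0.05) − (-0.05)(-0.40)] = 0.0675
  C_31 = (-0.05)(-0.35) − (0.00)(0.95) = 0.0175
  C_32 = −[(0.95)(-0.35) − (0.00)(-0.25)] = 0.3325
  C_33 = (0.95)(0.95) − (-0.05)(-0.25) = 0.8900
det(I−A) = Σ_j (I−A)_1j·C_1j = (0.95)(0.5525) + (-0.05)(0.2900) + (0.00)(0.3925) = 0.510375
adj(I−A) = Cᵀ =
  [ 0.5525   0.0300   0.0175]
  [ 0.2900   0.5700   0.3325]
  [ 0.3925   0.0675   0.8900]
(I − A)⁻¹ = adj(I−A) / det(I−A) ≈
  [   1.0825     0.0588     0.0343]
  [   0.5682     1.1168     0.6515]
  [   0.7690     0.1323     1.7438]
x = (I − A)⁻¹ d = adj(I−A)·d / det(I−A), with det(I−A) = 0.510375:
  x_H = (0.5525·280 + 0.0300·280 + 0.0175·240) / 0.510375 = 167.30 / 0.510375 ≈ 327.80
  x_F = (0.2900·280 + 0.5700·280 + 0.3325·240) / 0.510375 = 320.60 / 0.510375 ≈ 628.17
  x_A = (0.3925·280 + 0.0675·280 + 0.8900·240) / 0.510375 = 342.40 / 0.510375 ≈ 670.88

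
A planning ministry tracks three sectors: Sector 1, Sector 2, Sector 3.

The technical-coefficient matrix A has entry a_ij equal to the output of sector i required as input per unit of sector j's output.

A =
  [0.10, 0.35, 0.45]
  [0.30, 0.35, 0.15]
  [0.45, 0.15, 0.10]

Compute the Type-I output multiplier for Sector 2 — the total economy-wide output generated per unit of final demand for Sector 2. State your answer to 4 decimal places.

I − A =
  [   0.90    -0.35    -0.45]
  [  -0.30     0.65    -0.15]
  [  -0.45    -0.15     0.90]
Cofactors of I−A, C_ij = (−1)^(i+j)·(minor ij) (rows/columns in the sector order above):
  C_11 = (0.65)(0.90) − (-0.15)(-0.15) = 0.5625
  C_12 = −[(-0.30)(0.90) − (-0.15)(-0.45)] = 0.3375
  C_13 = (-0.30)(-0.15) − (0.65)(-0.45) = 0.3375
  C_21 = −[(-0.35)(0.90) − (-0.45)(-0.15)] = 0.3825
  C_22 = (0.90)(0.90) − (-0.45)(-0.45) = 0.6075
  C_23 = −[(0.90)(-0.15) − (-0.35)(-0.45)] = 0.2925
  C_31 = (-0.35)(-0.15) − (-0.45)(0.65) = 0.3450
  C_32 = −[(0.90)(-0.15) − (-0.45)(-0.30)] = 0.2700
  C_33 = (0.90)(0.65) − (-0.35)(-0.30) = 0.4800
det(I−A) = Σ_j (I−A)_1j·C_1j = (0.90)(0.5625) + (-0.35)(0.3375) + (-0.45)(0.3375) = 0.23625
adj(I−A) = Cᵀ =
  [ 0.5625   0.3825   0.3450]
  [ 0.3375   0.6075   0.2700]
  [ 0.3375   0.2925   0.4800]
(I − A)⁻¹ = adj(I−A) / det(I−A) ≈
  [   2.38095     1.61905     1.46032]
  [   1.42857     2.57143     1.14286]
  [   1.42857     1.23810     2.03175]
The output multiplier for sector j is the column-j sum of the Leontief inverse (I − A)⁻¹ = adj(I−A) / det(I−A).
Column 2 of adj(I−A): (0.3825, 0.6075, 0.2925); det(I−A) = 0.23625.
m_2 = (0.3825 + 0.6075 + 0.2925) / 0.23625 = 1.2825 / 0.23625 ≈ 5.4286.

m_2 = 5.4286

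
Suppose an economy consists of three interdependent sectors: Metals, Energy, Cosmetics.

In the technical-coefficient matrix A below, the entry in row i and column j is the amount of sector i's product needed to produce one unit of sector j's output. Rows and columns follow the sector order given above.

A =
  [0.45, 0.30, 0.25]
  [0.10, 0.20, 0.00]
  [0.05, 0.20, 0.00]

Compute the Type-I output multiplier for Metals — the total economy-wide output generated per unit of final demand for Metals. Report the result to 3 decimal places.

I − A =
  [   0.55    -0.30    -0.25]
  [  -0.10     0.80     0.00]
  [  -0.05    -0.20     1.00]
Cofactors of I−A, C_ij = (−1)^(i+j)·(minor ij) (rows/columns in the sector order above):
  C_11 = (0.80)(1.00) − (0.00)(-0.20) = 0.8000
  C_12 = −[(-0.10)(1.00) − (0.00)(-0.05)] = 0.1000
  C_13 = (-0.10)(-0.20) − (0.80)(-0.05) = 0.0600
  C_21 = −[(-0.30)(1.00) − (-0.25)(-0.20)] = 0.3500
  C_22 = (0.55)(1.00) − (-0.25)(-0.05) = 0.5375
  C_23 = −[(0.55)(-0.20) − (-0.30)(-0.05)] = 0.1250
  C_31 = (-0.30)(0.00) − (-0.25)(0.80) = 0.2000
  C_32 = −[(0.55)(0.00) − (-0.25)(-0.10)] = 0.0250
  C_33 = (0.55)(0.80) − (-0.30)(-0.10) = 0.4100
det(I−A) = Σ_j (I−A)_1j·C_1j = (0.55)(0.8000) + (-0.30)(0.1000) + (-0.25)(0.0600) = 0.3950
adj(I−A) = Cᵀ =
  [ 0.8000   0.3500   0.2000]
  [ 0.1000   0.5375   0.0250]
  [ 0.0600   0.1250   0.4100]
(I − A)⁻¹ = adj(I−A) / det(I−A) ≈
  [   2.0253     0.8861     0.5063]
  [   0.2532     1.3608     0.0633]
  [   0.1519     0.3165     1.0380]
The output multiplier for sector j is the column-j sum of the Leontief inverse (I − A)⁻¹ = adj(I−A) / det(I−A).
Column M of adj(I−A): (0.8000, 0.1000, 0.0600); det(I−A) = 0.3950.
m_M = (0.8000 + 0.1000 + 0.0600) / 0.3950 = 0.96 / 0.3950 ≈ 2.430.

m_M = 2.430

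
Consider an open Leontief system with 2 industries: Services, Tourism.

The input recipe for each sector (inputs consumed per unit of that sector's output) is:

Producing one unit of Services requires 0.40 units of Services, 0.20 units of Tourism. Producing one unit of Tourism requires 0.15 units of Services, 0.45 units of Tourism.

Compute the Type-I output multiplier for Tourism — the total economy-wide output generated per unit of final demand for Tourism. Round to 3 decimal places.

m_2 = 2.500

I − A =
  [   0.60    -0.15]
  [  -0.20     0.55]
det(I−A) = (0.60)(0.55) − (-0.15)(-0.20) = 0.3000
adj(I−A) = [[0.55, 0.15], [0.20, 0.60]]
(I − A)⁻¹ = adj(I−A) / det(I−A) ≈
  [   1.8333     0.5000]
  [   0.6667     2.0000]
The output multiplier for sector j is the column-j sum of the Leontief inverse (I − A)⁻¹ = adj(I−A) / det(I−A).
Column 2 of adj(I−A): (0.15, 0.60); det(I−A) = 0.3000.
m_2 = (0.15 + 0.60) / 0.3000 = 0.75 / 0.3000 = 2.500.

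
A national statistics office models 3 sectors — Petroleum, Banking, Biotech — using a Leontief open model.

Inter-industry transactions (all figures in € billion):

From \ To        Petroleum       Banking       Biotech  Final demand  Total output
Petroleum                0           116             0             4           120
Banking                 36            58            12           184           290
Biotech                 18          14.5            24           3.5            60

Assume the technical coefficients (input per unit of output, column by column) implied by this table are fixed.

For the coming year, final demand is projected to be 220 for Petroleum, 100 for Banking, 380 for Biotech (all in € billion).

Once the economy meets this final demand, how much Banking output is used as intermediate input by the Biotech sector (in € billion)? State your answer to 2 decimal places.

z_23 = 154.97

Technical coefficients a_ij = z_ij / X_j:
  a_11 = 0/120 = 0.00, a_21 = 36/120 = 0.30, a_31 = 18/120 = 0.15
  a_12 = 116/290 = 0.40, a_22 = 58/290 = 0.20, a_32 = 14.5/290 = 0.05
  a_13 = 0/60 = 0.00, a_23 = 12/60 = 0.20, a_33 = 24/60 = 0.40
I − A =
  [   1.00    -0.40     0.00]
  [  -0.30     0.80    -0.20]
  [  -0.15    -0.05     0.60]
Cofactors of I−A, C_ij = (−1)^(i+j)·(minor ij) (rows/columns in the sector order above):
  C_11 = (0.80)(0.60) − (-0.20)(-0.05) = 0.4700
  C_12 = −[(-0.30)(0.60) − (-0.20)(-0.15)] = 0.2100
  C_13 = (-0.30)(-0.05) − (0.80)(-0.15) = 0.1350
  C_21 = −[(-0.40)(0.60) − (0.00)(-0.05)] = 0.2400
  C_22 = (1.00)(0.60) − (0.00)(-0.15) = 0.6000
  C_23 = −[(1.00)(-0.05) − (-0.40)(-0.15)] = 0.1100
  C_31 = (-0.40)(-0.20) − (0.00)(0.80) = 0.0800
  C_32 = −[(1.00)(-0.20) − (0.00)(-0.30)] = 0.2000
  C_33 = (1.00)(0.80) − (-0.40)(-0.30) = 0.6800
det(I−A) = Σ_j (I−A)_1j·C_1j = (1.00)(0.4700) + (-0.40)(0.2100) + (0.00)(0.1350) = 0.3860
adj(I−A) = Cᵀ =
  [ 0.4700   0.2400   0.0800]
  [ 0.2100   0.6000   0.2000]
  [ 0.1350   0.1100   0.6800]
(I − A)⁻¹ = adj(I−A) / det(I−A) ≈
  [   1.2176     0.6218     0.2073]
  [   0.5440     1.5544     0.5181]
  [   0.3497     0.2850     1.7617]
First solve x = (I − A)⁻¹ d = adj(I−A)·d / det(I−A); in particular x_3 = (0.1350·220 + 0.1100·100 + 0.6800·380) / 0.3860 = 299.10 / 0.3860 ≈ 774.8705.
Intermediate flow from 2 to 3: z_23 = a_23 · x_3 = 0.20 × 299.10 / 0.3860 = 59.82 / 0.3860 ≈ 154.97.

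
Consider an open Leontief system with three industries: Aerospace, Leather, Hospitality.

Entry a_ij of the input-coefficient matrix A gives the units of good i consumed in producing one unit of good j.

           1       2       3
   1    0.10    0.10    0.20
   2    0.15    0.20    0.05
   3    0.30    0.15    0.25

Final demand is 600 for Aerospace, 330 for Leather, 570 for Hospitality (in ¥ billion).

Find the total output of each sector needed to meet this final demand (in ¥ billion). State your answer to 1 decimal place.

x_1 = 1034.6, x_2 = 688.5, x_3 = 1311.5

I − A =
  [   0.90    -0.10    -0.20]
  [  -0.15     0.80    -0.05]
  [  -0.30    -0.15     0.75]
Cofactors of I−A, C_ij = (−1)^(i+j)·(minor ij) (rows/columns in the sector order above):
  C_11 = (0.80)(0.75) − (-0.05)(-0.15) = 0.5925
  C_12 = −[(-0.15)(0.75) − (-0.05)(-0.30)] = 0.1275
  C_13 = (-0.15)(-0.15) − (0.80)(-0.30) = 0.2625
  C_21 = −[(-0.10)(0.75) − (-0.20)(-0.15)] = 0.1050
  C_22 = (0.90)(0.75) − (-0.20)(-0.30) = 0.6150
  C_23 = −[(0.90)(-0.15) − (-0.10)(-0.30)] = 0.1650
  C_31 = (-0.10)(-0.05) − (-0.20)(0.80) = 0.1650
  C_32 = −[(0.90)(-0.05) − (-0.20)(-0.15)] = 0.0750
  C_33 = (0.90)(0.80) − (-0.10)(-0.15) = 0.7050
det(I−A) = Σ_j (I−A)_1j·C_1j = (0.90)(0.5925) + (-0.10)(0.1275) + (-0.20)(0.2625) = 0.4680
adj(I−A) = Cᵀ =
  [ 0.5925   0.1050   0.1650]
  [ 0.1275   0.6150   0.0750]
  [ 0.2625   0.1650   0.7050]
(I − A)⁻¹ = adj(I−A) / det(I−A) ≈
  [   1.2660     0.2244     0.3526]
  [   0.2724     1.3141     0.1603]
  [   0.5609     0.3526     1.5064]
x = (I − A)⁻¹ d = adj(I−A)·d / det(I−A), with det(I−A) = 0.4680:
  x_1 = (0.5925·600 + 0.1050·330 + 0.1650·570) / 0.4680 = 484.20 / 0.4680 ≈ 1034.6
  x_2 = (0.1275·600 + 0.6150·330 + 0.0750·570) / 0.4680 = 322.20 / 0.4680 ≈ 688.5
  x_3 = (0.2625·600 + 0.1650·330 + 0.7050·570) / 0.4680 = 613.80 / 0.4680 ≈ 1311.5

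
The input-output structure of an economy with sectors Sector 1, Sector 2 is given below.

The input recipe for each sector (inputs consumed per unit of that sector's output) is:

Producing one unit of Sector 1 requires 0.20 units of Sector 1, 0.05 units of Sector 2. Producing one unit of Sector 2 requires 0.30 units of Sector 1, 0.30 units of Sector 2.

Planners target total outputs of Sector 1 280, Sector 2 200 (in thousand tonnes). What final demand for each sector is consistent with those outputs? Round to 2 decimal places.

I − A =
  [   0.80    -0.30]
  [  -0.05     0.70]
d = (I − A) x:
  d_1 = (+0.80)·280 + (-0.30)·200 = 164.00
  d_2 = (-0.05)·280 + (+0.70)·200 = 126.00

d_1 = 164.00, d_2 = 126.00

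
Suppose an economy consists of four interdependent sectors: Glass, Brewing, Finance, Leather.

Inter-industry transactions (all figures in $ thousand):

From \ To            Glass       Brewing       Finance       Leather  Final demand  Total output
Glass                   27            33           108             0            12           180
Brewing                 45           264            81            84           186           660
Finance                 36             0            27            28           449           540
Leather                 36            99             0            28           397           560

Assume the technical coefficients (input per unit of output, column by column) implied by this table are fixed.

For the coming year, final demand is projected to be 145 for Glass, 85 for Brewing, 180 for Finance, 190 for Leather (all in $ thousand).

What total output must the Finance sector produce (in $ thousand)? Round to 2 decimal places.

x_F = 259.70

Technical coefficients a_ij = z_ij / X_j:
  a_GG = 27/180 = 0.15, a_BG = 45/180 = 0.25, a_FG = 36/180 = 0.20, a_LG = 36/180 = 0.20
  a_GB = 33/660 = 0.05, a_BB = 264/660 = 0.40, a_FB = 0/660 = 0.00, a_LB = 99/660 = 0.15
  a_GF = 108/540 = 0.20, a_BF = 81/540 = 0.15, a_FF = 27/540 = 0.05, a_LF = 0/540 = 0.00
  a_GL = 0/560 = 0.00, a_BL = 84/560 = 0.15, a_FL = 28/560 = 0.05, a_LL = 28/560 = 0.05
I − A =
  [   0.85    -0.05    -0.20     0.00]
  [  -0.25     0.60    -0.15    -0.15]
  [  -0.20     0.00     0.95    -0.05]
  [  -0.20    -0.15     0.00     0.95]
Compute the cofactors C_ij = (−1)^(i+j)·(3×3 minor ij) of I−A; the adjugate is their transpose:
adj(I−A) = Cᵀ =
  [ 0.519000   0.046625   0.116625   0.013500]
  [ 0.284125   0.727125   0.174625   0.124000]
  [ 0.117375   0.016375   0.452000   0.026375]
  [ 0.154125   0.124625   0.052125   0.447125]
det(I−A) = Σ_j (I−A)_1j·C_1j = (0.85)(0.519000) + (-0.05)(0.284125) + (-0.20)(0.117375) + (0.00)(0.154125) = 0.40346875
(I − A)⁻¹ = adj(I−A) / det(I−A) ≈
  [   1.2863     0.1156     0.2891     0.0335]
  [   0.7042     1.8022     0.4328     0.3073]
  [   0.2909     0.0406     1.1203     0.0654]
  [   0.3820     0.3089     0.1292     1.1082]
x = (I − A)⁻¹ d = adj(I−A)·d / det(I−A), with det(I−A) = 0.40346875:
  x_G = (0.519000·145 + 0.046625·85 + 0.116625·180 + 0.013500·190) / 0.40346875 = 102.775625 / 0.40346875 ≈ 254.73
  x_B = (0.284125·145 + 0.727125·85 + 0.174625·180 + 0.124000·190) / 0.40346875 = 157.99625 / 0.40346875 ≈ 391.59
  x_F = (0.117375·145 + 0.016375·85 + 0.452000·180 + 0.026375·190) / 0.40346875 = 104.7825 / 0.40346875 ≈ 259.70
  x_L = (0.154125·145 + 0.124625·85 + 0.052125·180 + 0.447125·190) / 0.40346875 = 127.2775 / 0.40346875 ≈ 315.46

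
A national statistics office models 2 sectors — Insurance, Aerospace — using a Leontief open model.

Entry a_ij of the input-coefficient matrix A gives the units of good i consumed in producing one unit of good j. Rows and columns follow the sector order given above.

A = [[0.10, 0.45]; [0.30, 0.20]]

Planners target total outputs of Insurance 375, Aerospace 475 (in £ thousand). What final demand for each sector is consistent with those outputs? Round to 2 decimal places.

d_1 = 123.75, d_2 = 267.50

I − A =
  [   0.90    -0.45]
  [  -0.30     0.80]
d = (I − A) x:
  d_1 = (+0.90)·375 + (-0.45)·475 = 123.75
  d_2 = (-0.30)·375 + (+0.80)·475 = 267.50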